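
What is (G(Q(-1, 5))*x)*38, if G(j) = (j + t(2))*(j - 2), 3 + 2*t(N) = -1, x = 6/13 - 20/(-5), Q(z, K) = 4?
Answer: 8816/13 ≈ 678.15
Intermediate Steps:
x = 58/13 (x = 6*(1/13) - 20*(-1/5) = 6/13 + 4 = 58/13 ≈ 4.4615)
t(N) = -2 (t(N) = -3/2 + (1/2)*(-1) = -3/2 - 1/2 = -2)
G(j) = (-2 + j)**2 (G(j) = (j - 2)*(j - 2) = (-2 + j)*(-2 + j) = (-2 + j)**2)
(G(Q(-1, 5))*x)*38 = ((4 + 4**2 - 4*4)*(58/13))*38 = ((4 + 16 - 16)*(58/13))*38 = (4*(58/13))*38 = (232/13)*38 = 8816/13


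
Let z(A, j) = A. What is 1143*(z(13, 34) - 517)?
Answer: -576072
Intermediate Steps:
1143*(z(13, 34) - 517) = 1143*(13 - 517) = 1143*(-504) = -576072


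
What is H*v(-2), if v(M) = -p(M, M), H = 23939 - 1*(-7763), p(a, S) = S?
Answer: 63404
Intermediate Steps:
H = 31702 (H = 23939 + 7763 = 31702)
v(M) = -M
H*v(-2) = 31702*(-1*(-2)) = 31702*2 = 63404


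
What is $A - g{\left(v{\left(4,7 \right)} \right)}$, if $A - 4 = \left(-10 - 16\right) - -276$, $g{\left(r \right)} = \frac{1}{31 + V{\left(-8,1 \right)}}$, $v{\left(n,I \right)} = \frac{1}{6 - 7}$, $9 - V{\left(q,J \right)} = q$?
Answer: $\frac{12191}{48} \approx 253.98$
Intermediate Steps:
$V{\left(q,J \right)} = 9 - q$
$v{\left(n,I \right)} = -1$ ($v{\left(n,I \right)} = \frac{1}{-1} = -1$)
$g{\left(r \right)} = \frac{1}{48}$ ($g{\left(r \right)} = \frac{1}{31 + \left(9 - -8\right)} = \frac{1}{31 + \left(9 + 8\right)} = \frac{1}{31 + 17} = \frac{1}{48}$)
$A = 254$ ($A = 4 - -250 = 4 + \left(\left(-10 - 16\right) + 276\right) = 4 + \left(-26 + 276\right) = 4 + 250 = 254$)
$A - g{\left(v{\left(4,7 \right)} \right)} = 254 - \frac{1}{48} = \frac{12191}{48}$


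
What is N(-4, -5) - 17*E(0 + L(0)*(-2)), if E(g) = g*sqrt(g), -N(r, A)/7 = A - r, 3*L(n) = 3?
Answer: 7 + 34*I*sqrt(2) ≈ 7.0 + 48.083*I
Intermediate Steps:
L(n) = 1 (L(n) = (1/3)*3 = 1)
N(r, A) = -7*A + 7*r (N(r, A) = -7*(A - r) = -7*A + 7*r)
E(g) = g**(3/2)
N(-4, -5) - 17*E(0 + L(0)*(-2)) = (-7*(-5) + 7*(-4)) - 17*(0 + 1*(-2))**(3/2) = (35 - 28) - 17*(0 - 2)**(3/2) = 7 - (-34)*I*sqrt(2) = 7 + 34*I*sqrt(2)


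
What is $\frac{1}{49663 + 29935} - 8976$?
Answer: $- \frac{714471647}{79598} \approx -8976.0$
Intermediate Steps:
$\frac{1}{49663 + 29935} - 8976 = \frac{1}{79598} - 8976 = - \frac{714471647}{79598}$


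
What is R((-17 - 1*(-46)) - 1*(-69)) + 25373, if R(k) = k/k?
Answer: 25374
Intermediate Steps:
R(k) = 1
R((-17 - 1*(-46)) - 1*(-69)) + 25373 = 1 + 25373 = 25374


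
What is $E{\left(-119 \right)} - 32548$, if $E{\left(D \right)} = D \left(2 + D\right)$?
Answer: $-18625$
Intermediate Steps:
$E{\left(-119 \right)} - 32548 = - 119 \left(2 - 119\right) - 32548 = \left(-119\right) \left(-117\right) - 32548 = 13923 - 32548 = -18625$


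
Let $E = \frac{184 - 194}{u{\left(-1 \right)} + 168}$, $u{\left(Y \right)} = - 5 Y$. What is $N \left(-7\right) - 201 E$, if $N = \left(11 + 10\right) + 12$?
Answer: $- \frac{37953}{173} \approx -219.38$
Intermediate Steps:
$N = 33$ ($N = 21 + 12 = 33$)
$E = - \frac{10}{173}$ ($E = \frac{184 - 194}{\left(-5\right) \left(-1\right) + 168} = - \frac{10}{5 + 168} = - \frac{10}{173} \approx -0.057803$)
$N \left(-7\right) - 201 E = 33 \left(-7\right) - - \frac{2010}{173} = -231 + \frac{2010}{173} = - \frac{37953}{173}$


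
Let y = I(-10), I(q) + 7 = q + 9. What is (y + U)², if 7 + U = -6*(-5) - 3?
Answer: 144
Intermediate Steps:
U = 20 (U = -7 + (-6*(-5) - 3) = -7 + (30 - 3) = -7 + 27 = 20)
I(q) = 2 + q (I(q) = -7 + (q + 9) = -7 + (9 + q) = 2 + q)
y = -8 (y = 2 - 10 = -8)
(y + U)² = (-8 + 20)² = 12² = 144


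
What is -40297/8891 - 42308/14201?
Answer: -948418125/126261091 ≈ -7.5116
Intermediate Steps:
-40297/8891 - 42308/14201 = -948418125/126261091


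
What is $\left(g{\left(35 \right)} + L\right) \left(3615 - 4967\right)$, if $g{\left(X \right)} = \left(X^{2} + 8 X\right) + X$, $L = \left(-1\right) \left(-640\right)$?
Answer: $-2947360$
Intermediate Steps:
$L = 640$
$g{\left(X \right)} = X^{2} + 9 X$
$\left(g{\left(35 \right)} + L\right) \left(3615 - 4967\right) = \left(35 \left(9 + 35\right) + 640\right) \left(3615 - 4967\right) = \left(35 \cdot 44 + 640\right) \left(-1352\right) = \left(1540 + 640\right) \left(-1352\right) = 2180 \left(-1352\right) = -2947360$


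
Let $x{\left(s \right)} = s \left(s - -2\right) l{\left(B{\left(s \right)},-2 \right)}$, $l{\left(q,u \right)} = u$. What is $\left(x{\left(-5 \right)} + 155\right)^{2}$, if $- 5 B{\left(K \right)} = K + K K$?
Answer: $15625$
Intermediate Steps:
$B{\left(K \right)} = - \frac{K}{5} - \frac{K^{2}}{5}$ ($B{\left(K \right)} = - \frac{K + K K}{5} = - \frac{K + K^{2}}{5} = - \frac{K}{5} - \frac{K^{2}}{5}$)
$x{\left(s \right)} = - 2 s \left(2 + s\right)$ ($x{\left(s \right)} = s \left(s - -2\right) \left(-2\right) = s \left(s + 2\right) \left(-2\right) = s \left(2 + s\right) \left(-2\right) = - 2 s \left(2 + s\right)$)
$\left(x{\left(-5 \right)} + 155\right)^{2} = \left(\left(-2\right) \left(-5\right) \left(2 - 5\right) + 155\right)^{2} = \left(\left(-2\right) \left(-5\right) \left(-3\right) + 155\right)^{2} = \left(-30 + 155\right)^{2} = 125^{2} = 15625$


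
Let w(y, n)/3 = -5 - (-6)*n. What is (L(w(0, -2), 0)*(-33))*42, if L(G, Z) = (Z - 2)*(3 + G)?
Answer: -133056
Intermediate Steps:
w(y, n) = -15 + 18*n (w(y, n) = 3*(-5 - (-6)*n) = 3*(-5 + 6*n) = -15 + 18*n)
L(G, Z) = (-2 + Z)*(3 + G)
(L(w(0, -2), 0)*(-33))*42 = ((-6 - 2*(-15 + 18*(-2)) + 3*0 + (-15 + 18*(-2))*0)*(-33))*42 = ((-6 - 2*(-15 - 36) + 0 + (-15 - 36)*0)*(-33))*42 = ((-6 - 2*(-51) + 0 - 51*0)*(-33))*42 = ((-6 + 102 + 0 + 0)*(-33))*42 = (96*(-33))*42 = -3168*42 = -133056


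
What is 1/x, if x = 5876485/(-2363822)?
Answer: -2363822/5876485 ≈ -0.40225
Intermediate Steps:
x = -5876485/2363822 (x = 5876485*(-1/2363822) = -5876485/2363822 ≈ -2.4860)
1/x = 1/(-5876485/2363822) = -2363822/5876485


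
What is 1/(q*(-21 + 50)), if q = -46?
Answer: -1/1334 ≈ -0.00074963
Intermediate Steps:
1/(q*(-21 + 50)) = 1/(-46*(-21 + 50)) = 1/(-46*29) = 1/(-1334) = -1/1334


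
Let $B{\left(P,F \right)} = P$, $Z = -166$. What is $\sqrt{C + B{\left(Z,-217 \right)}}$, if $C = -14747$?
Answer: $3 i \sqrt{1657} \approx 122.12 i$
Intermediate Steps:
$\sqrt{C + B{\left(Z,-217 \right)}} = \sqrt{-14747 - 166} = \sqrt{-14913} = 3 i \sqrt{1657}$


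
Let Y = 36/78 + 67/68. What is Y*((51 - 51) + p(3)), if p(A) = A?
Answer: 3837/884 ≈ 4.3405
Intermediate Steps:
Y = 1279/884 (Y = 36*(1/78) + 67*(1/68) = 6/13 + 67/68 = 1279/884 ≈ 1.4468)
Y*((51 - 51) + p(3)) = 1279*((51 - 51) + 3)/884 = 1279*(0 + 3)/884 = (1279/884)*3 = 3837/884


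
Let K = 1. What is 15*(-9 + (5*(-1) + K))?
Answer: -195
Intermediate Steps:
15*(-9 + (5*(-1) + K)) = 15*(-9 + (5*(-1) + 1)) = 15*(-9 + (-5 + 1)) = 15*(-9 - 4) = 15*(-13) = -195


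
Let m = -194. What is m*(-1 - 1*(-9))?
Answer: -1552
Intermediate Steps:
m*(-1 - 1*(-9)) = -194*(-1 - 1*(-9)) = -194*(-1 + 9) = -194*8 = -1552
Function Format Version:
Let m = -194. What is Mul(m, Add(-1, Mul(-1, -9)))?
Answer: -1552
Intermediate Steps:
Mul(m, Add(-1, Mul(-1, -9))) = Mul(-194, Add(-1, Mul(-1, -9))) = Mul(-194, Add(-1, 9)) = Mul(-194, 8) = -1552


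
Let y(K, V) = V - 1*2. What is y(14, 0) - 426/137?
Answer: -700/137 ≈ -5.1095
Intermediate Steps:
y(K, V) = -2 + V (y(K, V) = V - 2 = -2 + V)
y(14, 0) - 426/137 = (-2 + 0) - 426/137 = -2 - 426*1/137 = -2 - 426/137 = -700/137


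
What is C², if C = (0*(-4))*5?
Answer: 0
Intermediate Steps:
C = 0 (C = 0*5 = 0)
C² = 0² = 0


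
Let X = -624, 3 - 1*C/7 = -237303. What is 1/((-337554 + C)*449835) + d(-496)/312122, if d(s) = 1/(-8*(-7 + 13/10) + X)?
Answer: -248006531923/44786537509739187960 ≈ -5.5375e-9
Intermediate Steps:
C = 1661142 (C = 21 - 7*(-237303) = 21 + 1661121 = 1661142)
d(s) = -5/2892 (d(s) = 1/(-8*(-7 + 13/10) - 624) = 1/(-8*(-57/10) - 624) = 1/(228/5 - 624) = 1/(-2892/5) = -5/2892)
1/((-337554 + C)*449835) + d(-496)/312122 = 1/((-337554 + 1661142)*449835) - 5/2892/312122 = (1/449835)/1323588 - 5/2892*1/312122 = (1/1323588)*(1/449835) - 5/902656824 = 1/595396207980 - 5/902656824 = -248006531923/44786537509739187960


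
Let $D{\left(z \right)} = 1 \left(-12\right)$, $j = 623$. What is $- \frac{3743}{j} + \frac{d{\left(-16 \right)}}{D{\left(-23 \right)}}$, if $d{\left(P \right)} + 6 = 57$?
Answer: $- \frac{25563}{2492} \approx -10.258$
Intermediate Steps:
$d{\left(P \right)} = 51$ ($d{\left(P \right)} = -6 + 57 = 51$)
$D{\left(z \right)} = -12$
$- \frac{3743}{j} + \frac{d{\left(-16 \right)}}{D{\left(-23 \right)}} = - \frac{3743}{623} + \frac{51}{-12} = \left(-3743\right) \frac{1}{623} + 51 \left(- \frac{1}{12}\right) = - \frac{3743}{623} - \frac{17}{4} = - \frac{25563}{2492}$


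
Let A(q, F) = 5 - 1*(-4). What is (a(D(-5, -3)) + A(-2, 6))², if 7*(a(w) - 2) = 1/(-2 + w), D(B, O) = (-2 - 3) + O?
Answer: 591361/4900 ≈ 120.69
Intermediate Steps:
A(q, F) = 9 (A(q, F) = 5 + 4 = 9)
D(B, O) = -5 + O
a(w) = 2 + 1/(7*(-2 + w))
(a(D(-5, -3)) + A(-2, 6))² = ((-27 + 14*(-5 - 3))/(7*(-2 + (-5 - 3))) + 9)² = ((-27 + 14*(-8))/(7*(-2 - 8)) + 9)² = ((⅐)*(-27 - 112)/(-10) + 9)² = ((⅐)*(-⅒)*(-139) + 9)² = (139/70 + 9)² = (769/70)² = 591361/4900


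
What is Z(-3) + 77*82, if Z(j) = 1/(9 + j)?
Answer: 37885/6 ≈ 6314.2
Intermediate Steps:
Z(-3) + 77*82 = 1/(9 - 3) + 77*82 = 1/6 + 6314 = 37885/6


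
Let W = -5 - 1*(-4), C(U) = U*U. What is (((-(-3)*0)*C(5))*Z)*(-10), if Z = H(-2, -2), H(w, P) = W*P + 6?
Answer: 0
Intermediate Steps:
C(U) = U²
W = -1 (W = -5 + 4 = -1)
H(w, P) = 6 - P (H(w, P) = -P + 6 = 6 - P)
Z = 8 (Z = 6 - 1*(-2) = 6 + 2 = 8)
(((-(-3)*0)*C(5))*Z)*(-10) = ((-(-3)*0*5²)*8)*(-10) = ((-3*0*25)*8)*(-10) = ((0*25)*8)*(-10) = (0*8)*(-10) = 0*(-10) = 0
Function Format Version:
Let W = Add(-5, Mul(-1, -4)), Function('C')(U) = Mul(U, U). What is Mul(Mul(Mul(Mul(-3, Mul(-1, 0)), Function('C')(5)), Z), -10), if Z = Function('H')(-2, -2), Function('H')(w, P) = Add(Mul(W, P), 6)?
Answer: 0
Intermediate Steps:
Function('C')(U) = Pow(U, 2)
W = -1 (W = Add(-5, 4) = -1)
Function('H')(w, P) = Add(6, Mul(-1, P)) (Function('H')(w, P) = Add(Mul(-1, P), 6) = Add(6, Mul(-1, P)))
Z = 8 (Z = Add(6, Mul(-1, -2)) = Add(6, 2) = 8)
Mul(Mul(Mul(Mul(-3, Mul(-1, 0)), Function('C')(5)), Z), -10) = Mul(Mul(Mul(Mul(-3, Mul(-1, 0)), Pow(5, 2)), 8), -10) = Mul(Mul(Mul(Mul(-3, 0), 25), 8), -10) = Mul(Mul(Mul(0, 25), 8), -10) = Mul(Mul(0, 8), -10) = Mul(0, -10) = 0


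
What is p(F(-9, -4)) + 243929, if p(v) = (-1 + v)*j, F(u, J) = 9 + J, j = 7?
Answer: 243957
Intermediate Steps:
p(v) = -7 + 7*v (p(v) = (-1 + v)*7 = -7 + 7*v)
p(F(-9, -4)) + 243929 = (-7 + 7*(9 - 4)) + 243929 = (-7 + 7*5) + 243929 = (-7 + 35) + 243929 = 28 + 243929 = 243957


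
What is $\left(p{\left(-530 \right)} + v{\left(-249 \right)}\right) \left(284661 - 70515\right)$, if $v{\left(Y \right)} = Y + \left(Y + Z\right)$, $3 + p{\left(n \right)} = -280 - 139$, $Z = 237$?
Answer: $-146261718$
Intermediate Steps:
$p{\left(n \right)} = -422$ ($p{\left(n \right)} = -3 - 419 = -422$)
$v{\left(Y \right)} = 237 + 2 Y$ ($v{\left(Y \right)} = Y + \left(Y + 237\right) = Y + \left(237 + Y\right) = 237 + 2 Y$)
$\left(p{\left(-530 \right)} + v{\left(-249 \right)}\right) \left(284661 - 70515\right) = \left(-422 + \left(237 + 2 \left(-249\right)\right)\right) \left(284661 - 70515\right) = \left(-422 + \left(237 - 498\right)\right) 214146 = \left(-422 - 261\right) 214146 = \left(-683\right) 214146 = -146261718$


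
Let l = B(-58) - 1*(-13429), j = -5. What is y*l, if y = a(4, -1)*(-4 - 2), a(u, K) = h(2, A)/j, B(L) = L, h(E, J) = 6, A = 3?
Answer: 481356/5 ≈ 96271.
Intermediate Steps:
a(u, K) = -6/5 (a(u, K) = 6/(-5) = 6*(-1/5) = -6/5)
y = 36/5 (y = -6*(-4 - 2)/5 = -6/5*(-6) = 36/5 ≈ 7.2000)
l = 13371 (l = -58 - 1*(-13429) = -58 + 13429 = 13371)
y*l = (36/5)*13371 = 481356/5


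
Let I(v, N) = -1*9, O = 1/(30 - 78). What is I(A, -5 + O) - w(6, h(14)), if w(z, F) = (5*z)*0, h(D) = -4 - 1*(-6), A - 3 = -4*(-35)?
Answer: -9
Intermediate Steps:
A = 143 (A = 3 - 4*(-35) = 3 + 140 = 143)
h(D) = 2 (h(D) = -4 + 6 = 2)
w(z, F) = 0
O = -1/48 (O = 1/(-48) = -1/48 ≈ -0.020833)
I(v, N) = -9
I(A, -5 + O) - w(6, h(14)) = -9 - 1*0 = -9 + 0 = -9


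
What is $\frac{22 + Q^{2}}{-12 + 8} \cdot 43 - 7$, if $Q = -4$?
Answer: $- \frac{831}{2} \approx -415.5$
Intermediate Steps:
$\frac{22 + Q^{2}}{-12 + 8} \cdot 43 - 7 = \frac{22 + \left(-4\right)^{2}}{-12 + 8} \cdot 43 - 7 = \frac{22 + 16}{-4} \cdot 43 - 7 = 38 \left(- \frac{1}{4}\right) 43 - 7 = \left(- \frac{19}{2}\right) 43 - 7 = - \frac{817}{2} - 7 = - \frac{831}{2}$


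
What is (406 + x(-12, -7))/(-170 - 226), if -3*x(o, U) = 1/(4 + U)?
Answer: -3655/3564 ≈ -1.0255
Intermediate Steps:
x(o, U) = -1/(3*(4 + U))
(406 + x(-12, -7))/(-170 - 226) = (406 - 1/(12 + 3*(-7)))/(-170 - 226) = (406 - 1/(12 - 21))/(-396) = (406 - 1/(-9))*(-1/396) = (406 - 1*(-⅑))*(-1/396) = (406 + ⅑)*(-1/396) = (3655/9)*(-1/396) = -3655/3564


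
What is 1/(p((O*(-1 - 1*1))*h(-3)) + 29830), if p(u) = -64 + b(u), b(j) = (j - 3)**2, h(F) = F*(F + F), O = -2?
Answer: 1/34527 ≈ 2.8963e-5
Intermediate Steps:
h(F) = 2*F**2 (h(F) = F*(2*F) = 2*F**2)
b(j) = (-3 + j)**2
p(u) = -64 + (-3 + u)**2
1/(p((O*(-1 - 1*1))*h(-3)) + 29830) = 1/((-64 + (-3 + (-2*(-1 - 1*1))*(2*(-3)**2))**2) + 29830) = 1/((-64 + (-3 + (-2*(-1 - 1))*(2*9))**2) + 29830) = 1/((-64 + (-3 - 2*(-2)*18)**2) + 29830) = 1/((-64 + (-3 + 4*18)**2) + 29830) = 1/((-64 + (-3 + 72)**2) + 29830) = 1/((-64 + 69**2) + 29830) = 1/((-64 + 4761) + 29830) = 1/(4697 + 29830) = 1/34527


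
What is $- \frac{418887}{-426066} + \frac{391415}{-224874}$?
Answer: $- \frac{6047652346}{7984263807} \approx -0.75745$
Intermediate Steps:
$- \frac{418887}{-426066} + \frac{391415}{-224874} = \left(-418887\right) \left(- \frac{1}{426066}\right) + 391415 \left(- \frac{1}{224874}\right) = \frac{139629}{142022} - \frac{391415}{224874} = - \frac{6047652346}{7984263807}$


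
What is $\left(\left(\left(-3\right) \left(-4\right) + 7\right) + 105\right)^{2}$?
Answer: $15376$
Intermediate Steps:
$\left(\left(\left(-3\right) \left(-4\right) + 7\right) + 105\right)^{2} = \left(\left(12 + 7\right) + 105\right)^{2} = \left(19 + 105\right)^{2} = 124^{2} = 15376$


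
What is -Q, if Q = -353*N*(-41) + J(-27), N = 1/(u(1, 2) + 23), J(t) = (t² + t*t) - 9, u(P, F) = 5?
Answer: -55045/28 ≈ -1965.9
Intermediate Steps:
J(t) = -9 + 2*t² (J(t) = (t² + t²) - 9 = 2*t² - 9 = -9 + 2*t²)
N = 1/28 (N = 1/(5 + 23) = 1/28 ≈ 0.035714)
Q = 55045/28 (Q = -353*(-41)/28 + (-9 + 2*(-27)²) = -353*(-41/28) + (-9 + 2*729) = 14473/28 + (-9 + 1458) = 14473/28 + 1449 = 55045/28 ≈ 1965.9)
-Q = -1*55045/28 = -55045/28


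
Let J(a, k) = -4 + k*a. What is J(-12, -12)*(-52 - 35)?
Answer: -12180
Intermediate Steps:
J(a, k) = -4 + a*k
J(-12, -12)*(-52 - 35) = (-4 - 12*(-12))*(-52 - 35) = (-4 + 144)*(-87) = 140*(-87) = -12180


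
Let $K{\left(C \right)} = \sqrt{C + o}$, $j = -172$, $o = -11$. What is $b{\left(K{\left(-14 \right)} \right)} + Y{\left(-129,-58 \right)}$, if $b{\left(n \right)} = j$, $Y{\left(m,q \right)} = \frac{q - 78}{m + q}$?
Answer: $- \frac{1884}{11} \approx -171.27$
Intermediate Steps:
$Y{\left(m,q \right)} = \frac{-78 + q}{m + q}$
$K{\left(C \right)} = \sqrt{-11 + C}$ ($K{\left(C \right)} = \sqrt{C - 11} = \sqrt{-11 + C}$)
$b{\left(n \right)} = -172$
$b{\left(K{\left(-14 \right)} \right)} + Y{\left(-129,-58 \right)} = -172 + \frac{-78 - 58}{-129 - 58} = -172 + \frac{1}{-187} \left(-136\right) = -172 - - \frac{8}{11} = -172 + \frac{8}{11} = - \frac{1884}{11}$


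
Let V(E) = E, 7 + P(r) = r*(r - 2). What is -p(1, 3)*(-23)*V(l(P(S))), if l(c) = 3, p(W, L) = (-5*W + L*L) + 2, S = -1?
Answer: 414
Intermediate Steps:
P(r) = -7 + r*(-2 + r) (P(r) = -7 + r*(r - 2) = -7 + r*(-2 + r))
p(W, L) = 2 + L**2 - 5*W (p(W, L) = (-5*W + L**2) + 2 = (L**2 - 5*W) + 2 = 2 + L**2 - 5*W)
-p(1, 3)*(-23)*V(l(P(S))) = -(2 + 3**2 - 5*1)*(-23)*3 = -(2 + 9 - 5)*(-23)*3 = -6*(-23)*3 = -(-138)*3 = -1*(-414) = 414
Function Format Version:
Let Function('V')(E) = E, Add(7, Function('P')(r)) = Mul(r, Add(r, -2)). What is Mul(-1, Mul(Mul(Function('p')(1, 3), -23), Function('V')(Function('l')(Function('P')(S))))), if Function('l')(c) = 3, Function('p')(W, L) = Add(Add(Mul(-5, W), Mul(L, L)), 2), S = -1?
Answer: 414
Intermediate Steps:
Function('P')(r) = Add(-7, Mul(r, Add(-2, r))) (Function('P')(r) = Add(-7, Mul(r, Add(r, -2))) = Add(-7, Mul(r, Add(-2, r))))
Function('p')(W, L) = Add(2, Pow(L, 2), Mul(-5, W)) (Function('p')(W, L) = Add(Add(Mul(-5, W), Pow(L, 2)), 2) = Add(Add(Pow(L, 2), Mul(-5, W)), 2) = Add(2, Pow(L, 2), Mul(-5, W)))
Mul(-1, Mul(Mul(Function('p')(1, 3), -23), Function('V')(Function('l')(Function('P')(S))))) = Mul(-1, Mul(Mul(Add(2, Pow(3, 2), Mul(-5, 1)), -23), 3)) = Mul(-1, Mul(Mul(Add(2, 9, -5), -23), 3)) = Mul(-1, Mul(Mul(6, -23), 3)) = Mul(-1, Mul(-138, 3)) = Mul(-1, -414) = 414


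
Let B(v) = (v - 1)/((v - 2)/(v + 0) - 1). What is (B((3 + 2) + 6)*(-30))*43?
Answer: 70950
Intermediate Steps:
B(v) = (-1 + v)/(-1 + (-2 + v)/v) (B(v) = (-1 + v)/((-2 + v)/v - 1) = (-1 + v)/(-1 + (-2 + v)/v))
(B((3 + 2) + 6)*(-30))*43 = ((((3 + 2) + 6)*(1 - ((3 + 2) + 6))/2)*(-30))*43 = (((5 + 6)*(1 - (5 + 6))/2)*(-30))*43 = (((½)*11*(1 - 1*11))*(-30))*43 = (((½)*11*(1 - 11))*(-30))*43 = (((½)*11*(-10))*(-30))*43 = -55*(-30)*43 = 1650*43 = 70950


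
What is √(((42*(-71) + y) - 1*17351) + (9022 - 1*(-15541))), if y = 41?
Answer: √4271 ≈ 65.353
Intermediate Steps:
√(((42*(-71) + y) - 1*17351) + (9022 - 1*(-15541))) = √(((42*(-71) + 41) - 1*17351) + (9022 - 1*(-15541))) = √(((-2982 + 41) - 17351) + (9022 + 15541)) = √((-2941 - 17351) + 24563) = √(-20292 + 24563) = √4271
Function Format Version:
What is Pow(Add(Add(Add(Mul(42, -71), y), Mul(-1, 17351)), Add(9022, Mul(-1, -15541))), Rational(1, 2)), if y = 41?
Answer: Pow(4271, Rational(1, 2)) ≈ 65.353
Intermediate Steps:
Pow(Add(Add(Add(Mul(42, -71), y), Mul(-1, 17351)), Add(9022, Mul(-1, -15541))), Rational(1, 2)) = Pow(Add(Add(Add(Mul(42, -71), 41), Mul(-1, 17351)), Add(9022, Mul(-1, -15541))), Rational(1, 2)) = Pow(Add(Add(Add(-2982, 41), -17351), Add(9022, 15541)), Rational(1, 2)) = Pow(Add(Add(-2941, -17351), 24563), Rational(1, 2)) = Pow(Add(-20292, 24563), Rational(1, 2)) = Pow(4271, Rational(1, 2))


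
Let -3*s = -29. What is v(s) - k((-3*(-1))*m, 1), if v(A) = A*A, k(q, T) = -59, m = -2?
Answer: 1372/9 ≈ 152.44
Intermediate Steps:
s = 29/3 (s = -⅓*(-29) = 29/3 ≈ 9.6667)
v(A) = A²
v(s) - k((-3*(-1))*m, 1) = (29/3)² - 1*(-59) = 841/9 + 59 = 1372/9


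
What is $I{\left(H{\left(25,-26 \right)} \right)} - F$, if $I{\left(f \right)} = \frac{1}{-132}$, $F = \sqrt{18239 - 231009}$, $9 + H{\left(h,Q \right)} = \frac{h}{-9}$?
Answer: $- \frac{1}{132} - i \sqrt{212770} \approx -0.0075758 - 461.27 i$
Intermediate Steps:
$H{\left(h,Q \right)} = -9 - \frac{h}{9}$ ($H{\left(h,Q \right)} = -9 + \frac{h}{-9} = -9 + h \left(- \frac{1}{9}\right) = -9 - \frac{h}{9}$)
$F = i \sqrt{212770}$ ($F = \sqrt{-212770} = i \sqrt{212770} \approx 461.27 i$)
$I{\left(f \right)} = - \frac{1}{132}$
$I{\left(H{\left(25,-26 \right)} \right)} - F = - \frac{1}{132} - i \sqrt{212770}$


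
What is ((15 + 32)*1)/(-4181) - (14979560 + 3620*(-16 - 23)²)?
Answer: -85650210027/4181 ≈ -2.0486e+7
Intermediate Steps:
((15 + 32)*1)/(-4181) - (14979560 + 3620*(-16 - 23)²) = (47*1)*(-1/4181) - 3620/(1/(4138 + (-39)²)) = 47*(-1/4181) - 3620/(1/(4138 + 1521)) = -47/4181 - 3620/(1/5659) = -47/4181 - 3620/1/5659 = -47/4181 - 3620*5659 = -47/4181 - 20485580 = -85650210027/4181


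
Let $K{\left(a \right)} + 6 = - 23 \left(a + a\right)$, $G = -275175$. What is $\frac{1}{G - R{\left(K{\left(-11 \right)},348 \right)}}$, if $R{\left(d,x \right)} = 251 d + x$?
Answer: $- \frac{1}{401023} \approx -2.4936 \cdot 10^{-6}$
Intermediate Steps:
$K{\left(a \right)} = -6 - 46 a$ ($K{\left(a \right)} = -6 - 23 \left(a + a\right) = -6 - 23 \cdot 2 a = -6 - 46 a$)
$R{\left(d,x \right)} = x + 251 d$
$\frac{1}{G - R{\left(K{\left(-11 \right)},348 \right)}} = \frac{1}{-275175 - \left(348 + 251 \left(-6 - -506\right)\right)} = \frac{1}{-275175 - \left(348 + 251 \left(-6 + 506\right)\right)} = \frac{1}{-275175 - \left(348 + 251 \cdot 500\right)} = \frac{1}{-275175 - \left(348 + 125500\right)} = \frac{1}{-275175 - 125848} = \frac{1}{-401023} = - \frac{1}{401023}$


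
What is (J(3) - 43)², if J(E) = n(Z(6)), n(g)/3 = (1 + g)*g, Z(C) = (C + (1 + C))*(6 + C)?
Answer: 5392405489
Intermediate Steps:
Z(C) = (1 + 2*C)*(6 + C)
n(g) = 3*g*(1 + g) (n(g) = 3*((1 + g)*g) = 3*(g*(1 + g)) = 3*g*(1 + g))
J(E) = 73476 (J(E) = 3*(6 + 2*6² + 13*6)*(1 + (6 + 2*6² + 13*6)) = 3*(6 + 2*36 + 78)*(1 + (6 + 2*36 + 78)) = 3*(6 + 72 + 78)*(1 + (6 + 72 + 78)) = 3*156*(1 + 156) = 3*156*157 = 73476)
(J(3) - 43)² = (73476 - 43)² = 73433² = 5392405489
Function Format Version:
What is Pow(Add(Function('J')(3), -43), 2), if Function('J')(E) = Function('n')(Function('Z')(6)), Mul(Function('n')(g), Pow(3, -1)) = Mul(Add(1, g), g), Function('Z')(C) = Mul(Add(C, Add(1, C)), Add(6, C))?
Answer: 5392405489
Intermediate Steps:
Function('Z')(C) = Mul(Add(1, Mul(2, C)), Add(6, C))
Function('n')(g) = Mul(3, g, Add(1, g)) (Function('n')(g) = Mul(3, Mul(Add(1, g), g)) = Mul(3, Mul(g, Add(1, g))) = Mul(3, g, Add(1, g)))
Function('J')(E) = 73476 (Function('J')(E) = Mul(3, Add(6, Mul(2, Pow(6, 2)), Mul(13, 6)), Add(1, Add(6, Mul(2, Pow(6, 2)), Mul(13, 6)))) = Mul(3, Add(6, Mul(2, 36), 78), Add(1, Add(6, Mul(2, 36), 78))) = Mul(3, Add(6, 72, 78), Add(1, Add(6, 72, 78))) = Mul(3, 156, Add(1, 156)) = Mul(3, 156, 157) = 73476)
Pow(Add(Function('J')(3), -43), 2) = Pow(Add(73476, -43), 2) = Pow(73433, 2) = 5392405489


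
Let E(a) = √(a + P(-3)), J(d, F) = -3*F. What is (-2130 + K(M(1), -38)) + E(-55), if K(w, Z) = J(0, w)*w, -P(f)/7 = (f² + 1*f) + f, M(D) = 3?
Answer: -2157 + 2*I*√19 ≈ -2157.0 + 8.7178*I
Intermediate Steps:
P(f) = -14*f - 7*f² (P(f) = -7*((f² + 1*f) + f) = -7*((f² + f) + f) = -7*((f + f²) + f) = -7*(f² + 2*f) = -14*f - 7*f²)
E(a) = √(-21 + a) (E(a) = √(a - 7*(-3)*(2 - 3)) = √(a - 7*(-3)*(-1)) = √(a - 21) = √(-21 + a))
K(w, Z) = -3*w² (K(w, Z) = (-3*w)*w = -3*w²)
(-2130 + K(M(1), -38)) + E(-55) = (-2130 - 3*3²) + √(-21 - 55) = (-2130 - 3*9) + √(-76) = (-2130 - 27) + 2*I*√19 = -2157 + 2*I*√19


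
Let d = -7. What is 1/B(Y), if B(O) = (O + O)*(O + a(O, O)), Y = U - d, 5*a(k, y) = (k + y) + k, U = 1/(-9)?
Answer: 405/61504 ≈ 0.0065849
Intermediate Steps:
U = -1/9 ≈ -0.11111
a(k, y) = y/5 + 2*k/5 (a(k, y) = ((k + y) + k)/5 = (y + 2*k)/5 = y/5 + 2*k/5)
Y = 62/9 (Y = -1/9 - 1*(-7) = -1/9 + 7 = 62/9 ≈ 6.8889)
B(O) = 16*O**2/5 (B(O) = (O + O)*(O + (O/5 + 2*O/5)) = (2*O)*(O + 3*O/5) = (2*O)*(8*O/5) = 16*O**2/5)
1/B(Y) = 1/(16*(62/9)**2/5) = 1/((16/5)*(3844/81)) = 1/(61504/405) = 405/61504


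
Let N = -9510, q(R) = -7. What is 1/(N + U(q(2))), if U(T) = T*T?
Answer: -1/9461 ≈ -0.00010570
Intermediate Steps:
U(T) = T**2
1/(N + U(q(2))) = 1/(-9510 + (-7)**2) = 1/(-9510 + 49) = 1/(-9461) = -1/9461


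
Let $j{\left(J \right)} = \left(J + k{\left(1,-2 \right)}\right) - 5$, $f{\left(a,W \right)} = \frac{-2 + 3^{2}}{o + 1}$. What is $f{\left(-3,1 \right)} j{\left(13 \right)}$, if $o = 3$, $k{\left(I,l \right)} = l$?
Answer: $\frac{21}{2} \approx 10.5$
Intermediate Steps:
$f{\left(a,W \right)} = \frac{7}{4}$ ($f{\left(a,W \right)} = \frac{-2 + 3^{2}}{3 + 1} = \frac{-2 + 9}{4} = 7 \cdot \frac{1}{4} = \frac{7}{4}$)
$j{\left(J \right)} = -7 + J$ ($j{\left(J \right)} = \left(J - 2\right) - 5 = \left(-2 + J\right) - 5 = -7 + J$)
$f{\left(-3,1 \right)} j{\left(13 \right)} = \frac{7 \left(-7 + 13\right)}{4} = \frac{7}{4} \cdot 6 = \frac{21}{2}$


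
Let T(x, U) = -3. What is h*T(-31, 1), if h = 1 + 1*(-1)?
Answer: 0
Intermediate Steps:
h = 0 (h = 1 - 1 = 0)
h*T(-31, 1) = 0*(-3) = 0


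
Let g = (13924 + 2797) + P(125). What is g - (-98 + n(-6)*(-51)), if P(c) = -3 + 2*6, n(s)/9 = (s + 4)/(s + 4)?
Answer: 17287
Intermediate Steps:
n(s) = 9 (n(s) = 9*((s + 4)/(s + 4)) = 9*((4 + s)/(4 + s)) = 9*1 = 9)
P(c) = 9 (P(c) = -3 + 12 = 9)
g = 16730 (g = (13924 + 2797) + 9 = 16721 + 9 = 16730)
g - (-98 + n(-6)*(-51)) = 16730 - (-98 + 9*(-51)) = 16730 - (-98 - 459) = 16730 - 1*(-557) = 16730 + 557 = 17287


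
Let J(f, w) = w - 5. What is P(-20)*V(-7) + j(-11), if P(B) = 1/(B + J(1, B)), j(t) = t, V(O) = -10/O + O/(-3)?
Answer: -10474/945 ≈ -11.084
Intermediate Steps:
V(O) = -10/O - O/3 (V(O) = -10/O + O*(-⅓) = -10/O - O/3)
J(f, w) = -5 + w
P(B) = 1/(-5 + 2*B) (P(B) = 1/(B + (-5 + B)) = 1/(-5 + 2*B))
P(-20)*V(-7) + j(-11) = (-10/(-7) - ⅓*(-7))/(-5 + 2*(-20)) - 11 = (-10*(-⅐) + 7/3)/(-5 - 40) - 11 = (10/7 + 7/3)/(-45) - 11 = -1/45*79/21 - 11 = -79/945 - 11 = -10474/945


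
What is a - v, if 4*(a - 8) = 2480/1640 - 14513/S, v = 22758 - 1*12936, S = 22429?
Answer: -36098590219/3678356 ≈ -9813.8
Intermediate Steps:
v = 9822 (v = 22758 - 12936 = 9822)
a = 30222413/3678356 (a = 8 + (2480/1640 - 14513/22429)/4 = 8 + (2480*(1/1640) - 14513*1/22429)/4 = 8 + (62/41 - 14513/22429)/4 = 8 + (¼)*(795565/919589) = 8 + 795565/3678356 = 30222413/3678356 ≈ 8.2163)
a - v = 30222413/3678356 - 1*9822 = 30222413/3678356 - 9822 = -36098590219/3678356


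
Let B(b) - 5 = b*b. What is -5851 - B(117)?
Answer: -19545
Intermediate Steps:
B(b) = 5 + b² (B(b) = 5 + b*b = 5 + b²)
-5851 - B(117) = -5851 - (5 + 117²) = -5851 - (5 + 13689) = -5851 - 1*13694 = -5851 - 13694 = -19545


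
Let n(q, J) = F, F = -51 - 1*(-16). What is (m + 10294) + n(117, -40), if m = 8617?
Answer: 18876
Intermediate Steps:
F = -35 (F = -51 + 16 = -35)
n(q, J) = -35
(m + 10294) + n(117, -40) = (8617 + 10294) - 35 = 18911 - 35 = 18876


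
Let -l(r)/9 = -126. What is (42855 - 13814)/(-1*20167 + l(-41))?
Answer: -29041/19033 ≈ -1.5258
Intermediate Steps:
l(r) = 1134 (l(r) = -9*(-126) = 1134)
(42855 - 13814)/(-1*20167 + l(-41)) = (42855 - 13814)/(-1*20167 + 1134) = 29041/(-20167 + 1134) = 29041/(-19033) = 29041*(-1/19033) = -29041/19033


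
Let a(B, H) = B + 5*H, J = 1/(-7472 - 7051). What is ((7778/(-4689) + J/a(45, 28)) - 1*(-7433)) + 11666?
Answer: 80197337781742/4199398065 ≈ 19097.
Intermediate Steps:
J = -1/14523 (J = 1/(-14523) = -1/14523 ≈ -6.8856e-5)
((7778/(-4689) + J/a(45, 28)) - 1*(-7433)) + 11666 = ((7778/(-4689) - 1/(14523*(45 + 5*28))) - 1*(-7433)) + 11666 = ((7778*(-1/4689) - 1/(14523*(45 + 140))) + 7433) + 11666 = ((-7778/4689 - 1/14523/185) + 7433) + 11666 = ((-7778/4689 - 1/14523*1/185) + 7433) + 11666 = ((-7778/4689 - 1/2686755) + 7433) + 11666 = (-6965861693/4199398065 + 7433) + 11666 = 31207159955452/4199398065 + 11666 = 80197337781742/4199398065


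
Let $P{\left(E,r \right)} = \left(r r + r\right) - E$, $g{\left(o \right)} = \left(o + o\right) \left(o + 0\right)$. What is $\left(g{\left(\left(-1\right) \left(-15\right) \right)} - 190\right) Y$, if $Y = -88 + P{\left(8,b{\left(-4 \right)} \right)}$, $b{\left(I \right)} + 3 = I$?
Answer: $-14040$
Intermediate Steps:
$b{\left(I \right)} = -3 + I$
$g{\left(o \right)} = 2 o^{2}$ ($g{\left(o \right)} = 2 o o = 2 o^{2}$)
$P{\left(E,r \right)} = r + r^{2} - E$ ($P{\left(E,r \right)} = \left(r^{2} + r\right) - E = \left(r + r^{2}\right) - E = r + r^{2} - E$)
$Y = -54$ ($Y = -88 - \left(15 - \left(-3 - 4\right)^{2}\right) = -88 - \left(15 - 49\right) = -88 - -34 = -88 + 34 = -54$)
$\left(g{\left(\left(-1\right) \left(-15\right) \right)} - 190\right) Y = \left(2 \left(\left(-1\right) \left(-15\right)\right)^{2} - 190\right) \left(-54\right) = \left(2 \cdot 15^{2} - 190\right) \left(-54\right) = \left(2 \cdot 225 - 190\right) \left(-54\right) = \left(450 - 190\right) \left(-54\right) = 260 \left(-54\right) = -14040$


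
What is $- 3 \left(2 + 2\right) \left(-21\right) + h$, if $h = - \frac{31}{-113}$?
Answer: $\frac{28507}{113} \approx 252.27$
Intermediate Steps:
$h = \frac{31}{113}$ ($h = \left(-31\right) \left(- \frac{1}{113}\right) = \frac{31}{113} \approx 0.27434$)
$- 3 \left(2 + 2\right) \left(-21\right) + h = - 3 \left(2 + 2\right) \left(-21\right) + \frac{31}{113} = \left(-3\right) 4 \left(-21\right) + \frac{31}{113} = \left(-12\right) \left(-21\right) + \frac{31}{113} = 252 + \frac{31}{113} = \frac{28507}{113}$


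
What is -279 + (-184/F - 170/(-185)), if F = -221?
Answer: -2267061/8177 ≈ -277.25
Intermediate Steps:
-279 + (-184/F - 170/(-185)) = -279 + (-184/(-221) - 170/(-185)) = -279 + (-184*(-1/221) - 170*(-1/185)) = -279 + (184/221 + 34/37) = -279 + 14322/8177 = -2267061/8177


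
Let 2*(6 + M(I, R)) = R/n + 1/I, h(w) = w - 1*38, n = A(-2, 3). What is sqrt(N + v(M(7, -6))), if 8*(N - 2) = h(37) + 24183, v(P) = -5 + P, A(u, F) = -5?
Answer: 3*sqrt(1641185)/70 ≈ 54.904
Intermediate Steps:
n = -5
h(w) = -38 + w (h(w) = w - 38 = -38 + w)
M(I, R) = -6 + 1/(2*I) - R/10 (M(I, R) = -6 + (R/(-5) + 1/I)/2 = -6 + (R*(-1/5) + 1/I)/2 = -6 + (-R/5 + 1/I)/2 = -6 + (1/I - R/5)/2 = -6 + (1/(2*I) - R/10) = -6 + 1/(2*I) - R/10)
N = 12099/4 (N = 2 + ((-38 + 37) + 24183)/8 = 2 + (-1 + 24183)/8 = 2 + (1/8)*24182 = 2 + 12091/4 = 12099/4 ≈ 3024.8)
sqrt(N + v(M(7, -6))) = sqrt(12099/4 + (-5 + (1/10)*(5 - 1*7*(60 - 6))/7)) = sqrt(12099/4 + (-5 + (1/10)*(1/7)*(5 - 1*7*54))) = sqrt(12099/4 + (-5 + (1/10)*(1/7)*(5 - 378))) = sqrt(12099/4 + (-5 + (1/10)*(1/7)*(-373))) = sqrt(12099/4 + (-5 - 373/70)) = sqrt(12099/4 - 723/70) = sqrt(422019/140) = 3*sqrt(1641185)/70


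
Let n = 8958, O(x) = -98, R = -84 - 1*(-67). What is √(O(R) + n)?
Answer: 2*√2215 ≈ 94.128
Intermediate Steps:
R = -17 (R = -84 + 67 = -17)
√(O(R) + n) = √(-98 + 8958) = √8860 = 2*√2215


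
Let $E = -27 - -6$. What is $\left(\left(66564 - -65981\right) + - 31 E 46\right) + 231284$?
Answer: $393775$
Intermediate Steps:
$E = -21$ ($E = -27 + 6 = -21$)
$\left(\left(66564 - -65981\right) + - 31 E 46\right) + 231284 = \left(\left(66564 - -65981\right) + \left(-31\right) \left(-21\right) 46\right) + 231284 = \left(\left(66564 + 65981\right) + 651 \cdot 46\right) + 231284 = \left(132545 + 29946\right) + 231284 = 162491 + 231284 = 393775$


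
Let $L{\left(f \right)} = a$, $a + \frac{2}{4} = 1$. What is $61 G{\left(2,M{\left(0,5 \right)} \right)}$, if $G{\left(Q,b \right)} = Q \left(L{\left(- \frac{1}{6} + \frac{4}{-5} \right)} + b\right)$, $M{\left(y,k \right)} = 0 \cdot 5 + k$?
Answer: $671$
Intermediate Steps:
$M{\left(y,k \right)} = k$ ($M{\left(y,k \right)} = 0 + k = k$)
$a = \frac{1}{2}$ ($a = - \frac{1}{2} + 1 = \frac{1}{2} \approx 0.5$)
$L{\left(f \right)} = \frac{1}{2}$
$G{\left(Q,b \right)} = Q \left(\frac{1}{2} + b\right)$
$61 G{\left(2,M{\left(0,5 \right)} \right)} = 61 \cdot 2 \left(\frac{1}{2} + 5\right) = 61 \cdot 2 \cdot \frac{11}{2} = 61 \cdot 11 = 671$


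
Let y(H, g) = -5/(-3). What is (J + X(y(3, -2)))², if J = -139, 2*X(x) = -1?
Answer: 77841/4 ≈ 19460.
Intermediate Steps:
y(H, g) = 5/3 (y(H, g) = -5*(-⅓) = 5/3)
X(x) = -½ (X(x) = (½)*(-1) = -½)
(J + X(y(3, -2)))² = (-139 - ½)² = (-279/2)² = 77841/4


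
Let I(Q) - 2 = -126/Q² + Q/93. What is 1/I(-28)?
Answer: 5208/8011 ≈ 0.65011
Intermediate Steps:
I(Q) = 2 - 126/Q² + Q/93 (I(Q) = 2 + (-126/Q² + Q/93) = 2 - 126/Q² + Q/93)
1/I(-28) = 1/(2 - 126/(-28)² + (1/93)*(-28)) = 1/(2 - 126*1/784 - 28/93) = 1/(2 - 9/56 - 28/93) = 1/(8011/5208) = 5208/8011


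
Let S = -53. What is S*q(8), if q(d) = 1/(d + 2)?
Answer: -53/10 ≈ -5.3000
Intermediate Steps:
q(d) = 1/(2 + d)
S*q(8) = -53/(2 + 8) = -53/10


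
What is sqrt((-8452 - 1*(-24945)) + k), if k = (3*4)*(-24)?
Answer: sqrt(16205) ≈ 127.30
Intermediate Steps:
k = -288 (k = 12*(-24) = -288)
sqrt((-8452 - 1*(-24945)) + k) = sqrt((-8452 - 1*(-24945)) - 288) = sqrt((-8452 + 24945) - 288) = sqrt(16493 - 288) = sqrt(16205)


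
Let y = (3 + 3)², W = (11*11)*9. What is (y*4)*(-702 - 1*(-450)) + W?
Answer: -35199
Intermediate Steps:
W = 1089 (W = 121*9 = 1089)
y = 36 (y = 6² = 36)
(y*4)*(-702 - 1*(-450)) + W = (36*4)*(-702 - 1*(-450)) + 1089 = 144*(-702 + 450) + 1089 = 144*(-252) + 1089 = -36288 + 1089 = -35199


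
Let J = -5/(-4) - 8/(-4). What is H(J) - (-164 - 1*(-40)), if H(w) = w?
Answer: 509/4 ≈ 127.25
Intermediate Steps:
J = 13/4 (J = -5*(-¼) - 8*(-¼) = 5/4 + 2 = 13/4 ≈ 3.2500)
H(J) - (-164 - 1*(-40)) = 13/4 - (-164 - 1*(-40)) = 13/4 - (-164 + 40) = 13/4 - 1*(-124) = 13/4 + 124 = 509/4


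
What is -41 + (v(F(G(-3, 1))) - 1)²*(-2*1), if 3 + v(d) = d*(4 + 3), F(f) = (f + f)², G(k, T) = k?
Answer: -123049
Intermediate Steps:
F(f) = 4*f² (F(f) = (2*f)² = 4*f²)
v(d) = -3 + 7*d (v(d) = -3 + d*(4 + 3) = -3 + d*7 = -3 + 7*d)
-41 + (v(F(G(-3, 1))) - 1)²*(-2*1) = -41 + ((-3 + 7*(4*(-3)²)) - 1)²*(-2*1) = -41 + ((-3 + 7*(4*9)) - 1)²*(-2) = -41 + ((-3 + 7*36) - 1)²*(-2) = -41 + ((-3 + 252) - 1)²*(-2) = -41 + (249 - 1)²*(-2) = -41 + 248²*(-2) = -41 + 61504*(-2) = -41 - 123008 = -123049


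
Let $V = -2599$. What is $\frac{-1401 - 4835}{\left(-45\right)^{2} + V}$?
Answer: $\frac{3118}{287} \approx 10.864$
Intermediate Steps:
$\frac{-1401 - 4835}{\left(-45\right)^{2} + V} = \frac{-1401 - 4835}{\left(-45\right)^{2} - 2599} = - \frac{6236}{2025 - 2599} = - \frac{6236}{-574} = \left(-6236\right) \left(- \frac{1}{574}\right) = \frac{3118}{287}$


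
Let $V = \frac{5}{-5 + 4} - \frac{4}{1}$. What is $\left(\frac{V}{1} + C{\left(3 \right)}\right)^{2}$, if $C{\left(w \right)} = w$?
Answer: $36$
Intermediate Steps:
$V = -9$ ($V = \frac{5}{-1} - 4 = 5 \left(-1\right) - 4 = -5 - 4 = -9$)
$\left(\frac{V}{1} + C{\left(3 \right)}\right)^{2} = \left(- \frac{9}{1} + 3\right)^{2} = \left(\left(-9\right) 1 + 3\right)^{2} = \left(-9 + 3\right)^{2} = \left(-6\right)^{2} = 36$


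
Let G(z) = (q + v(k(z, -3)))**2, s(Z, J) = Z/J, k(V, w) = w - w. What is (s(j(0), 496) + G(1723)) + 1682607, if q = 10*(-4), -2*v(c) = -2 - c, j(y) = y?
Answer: 1684128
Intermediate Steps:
k(V, w) = 0
v(c) = 1 + c/2 (v(c) = -(-2 - c)/2 = 1 + c/2)
q = -40
G(z) = 1521 (G(z) = (-40 + (1 + (1/2)*0))**2 = (-40 + (1 + 0))**2 = (-40 + 1)**2 = (-39)**2 = 1521)
(s(j(0), 496) + G(1723)) + 1682607 = (0/496 + 1521) + 1682607 = (0*(1/496) + 1521) + 1682607 = (0 + 1521) + 1682607 = 1521 + 1682607 = 1684128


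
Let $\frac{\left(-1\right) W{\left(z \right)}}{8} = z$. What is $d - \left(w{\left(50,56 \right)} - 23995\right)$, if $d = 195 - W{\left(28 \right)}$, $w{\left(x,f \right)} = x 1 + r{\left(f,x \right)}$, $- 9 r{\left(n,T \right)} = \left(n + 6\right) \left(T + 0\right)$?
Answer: $\frac{222376}{9} \approx 24708.0$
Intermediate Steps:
$r{\left(n,T \right)} = - \frac{T \left(6 + n\right)}{9}$ ($r{\left(n,T \right)} = - \frac{\left(n + 6\right) \left(T + 0\right)}{9} = - \frac{\left(6 + n\right) T}{9} = - \frac{T \left(6 + n\right)}{9}$)
$W{\left(z \right)} = - 8 z$
$w{\left(x,f \right)} = x - \frac{x \left(6 + f\right)}{9}$ ($w{\left(x,f \right)} = x 1 - \frac{x \left(6 + f\right)}{9} = x - \frac{x \left(6 + f\right)}{9}$)
$d = 419$ ($d = 195 - \left(-8\right) 28 = 195 - -224 = 195 + 224 = 419$)
$d - \left(w{\left(50,56 \right)} - 23995\right) = 419 - \left(\frac{1}{9} \cdot 50 \left(3 - 56\right) - 23995\right) = 419 - \left(\frac{1}{9} \cdot 50 \left(-53\right) - 23995\right) = 419 - \left(- \frac{2650}{9} - 23995\right) = 419 - - \frac{218605}{9} = 419 + \frac{218605}{9} = \frac{222376}{9}$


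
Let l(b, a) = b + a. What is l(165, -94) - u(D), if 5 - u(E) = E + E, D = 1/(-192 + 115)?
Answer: 5080/77 ≈ 65.974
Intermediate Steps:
l(b, a) = a + b
D = -1/77 (D = 1/(-77) = -1/77 ≈ -0.012987)
u(E) = 5 - 2*E (u(E) = 5 - (E + E) = 5 - 2*E)
l(165, -94) - u(D) = (-94 + 165) - (5 - 2*(-1/77)) = 71 - (5 + 2/77) = 71 - 1*387/77 = 71 - 387/77 = 5080/77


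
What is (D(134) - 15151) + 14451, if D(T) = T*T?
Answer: 17256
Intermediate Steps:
D(T) = T²
(D(134) - 15151) + 14451 = (134² - 15151) + 14451 = (17956 - 15151) + 14451 = 2805 + 14451 = 17256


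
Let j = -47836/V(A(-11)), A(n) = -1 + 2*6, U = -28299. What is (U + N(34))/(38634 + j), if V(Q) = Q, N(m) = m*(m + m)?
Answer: -285857/377138 ≈ -0.75796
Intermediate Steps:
A(n) = 11 (A(n) = -1 + 12 = 11)
N(m) = 2*m**2 (N(m) = m*(2*m) = 2*m**2)
j = -47836/11 ≈ -4348.7
(U + N(34))/(38634 + j) = (-28299 + 2*34**2)/(38634 - 47836/11) = (-28299 + 2*1156)/(377138/11) = (-28299 + 2312)*(11/377138) = -25987*11/377138 = -285857/377138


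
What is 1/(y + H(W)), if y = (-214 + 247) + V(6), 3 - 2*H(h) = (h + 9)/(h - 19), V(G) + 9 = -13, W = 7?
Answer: 6/79 ≈ 0.075949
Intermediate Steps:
V(G) = -22 (V(G) = -9 - 13 = -22)
H(h) = 3/2 - (9 + h)/(2*(-19 + h)) (H(h) = 3/2 - (h + 9)/(2*(h - 19)) = 3/2 - (9 + h)/(2*(-19 + h)))
y = 11 (y = (-214 + 247) - 22 = 33 - 22 = 11)
1/(y + H(W)) = 1/(11 + (-33 + 7)/(-19 + 7)) = 1/(11 - 26/(-12)) = 1/(11 - 1/12*(-26)) = 1/(11 + 13/6) = 1/(79/6) = 6/79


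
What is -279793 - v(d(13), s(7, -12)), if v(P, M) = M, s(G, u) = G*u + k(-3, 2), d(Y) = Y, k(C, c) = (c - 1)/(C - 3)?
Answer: -1678253/6 ≈ -2.7971e+5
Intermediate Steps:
k(C, c) = (-1 + c)/(-3 + C)
s(G, u) = -1/6 + G*u (s(G, u) = G*u + (-1 + 2)/(-3 - 3) = G*u + 1/(-6) = G*u - 1/6*1 = G*u - 1/6 = -1/6 + G*u)
-279793 - v(d(13), s(7, -12)) = -279793 - (-1/6 + 7*(-12)) = -279793 - (-1/6 - 84) = -279793 - 1*(-505/6) = -279793 + 505/6 = -1678253/6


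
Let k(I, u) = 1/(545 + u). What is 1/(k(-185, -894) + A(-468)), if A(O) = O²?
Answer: 349/76439375 ≈ 4.5657e-6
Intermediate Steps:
1/(k(-185, -894) + A(-468)) = 1/(1/(545 - 894) + (-468)²) = 1/(1/(-349) + 219024) = 1/(-1/349 + 219024) = 1/(76439375/349) = 349/76439375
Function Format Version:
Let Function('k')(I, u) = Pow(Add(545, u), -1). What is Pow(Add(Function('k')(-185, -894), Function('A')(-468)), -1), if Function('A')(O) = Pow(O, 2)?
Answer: Rational(349, 76439375) ≈ 4.5657e-6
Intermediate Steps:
Pow(Add(Function('k')(-185, -894), Function('A')(-468)), -1) = Pow(Add(Pow(Add(545, -894), -1), Pow(-468, 2)), -1) = Pow(Add(Pow(-349, -1), 219024), -1) = Pow(Add(Rational(-1, 349), 219024), -1) = Pow(Rational(76439375, 349), -1) = Rational(349, 76439375)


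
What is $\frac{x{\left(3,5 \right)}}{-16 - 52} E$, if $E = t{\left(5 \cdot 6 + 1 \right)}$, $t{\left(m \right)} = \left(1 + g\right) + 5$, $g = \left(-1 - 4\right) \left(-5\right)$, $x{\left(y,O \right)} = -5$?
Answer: $\frac{155}{68} \approx 2.2794$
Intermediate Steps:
$g = 25$ ($g = \left(-5\right) \left(-5\right) = 25$)
$t{\left(m \right)} = 31$ ($t{\left(m \right)} = \left(1 + 25\right) + 5 = 26 + 5 = 31$)
$E = 31$
$\frac{x{\left(3,5 \right)}}{-16 - 52} E = - \frac{5}{-16 - 52} \cdot 31 = - \frac{5}{-68} \cdot 31 = \left(-5\right) \left(- \frac{1}{68}\right) 31 = \frac{5}{68} \cdot 31 = \frac{155}{68}$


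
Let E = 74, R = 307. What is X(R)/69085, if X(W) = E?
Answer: 74/69085 ≈ 0.0010711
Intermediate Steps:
X(W) = 74
X(R)/69085 = 74/69085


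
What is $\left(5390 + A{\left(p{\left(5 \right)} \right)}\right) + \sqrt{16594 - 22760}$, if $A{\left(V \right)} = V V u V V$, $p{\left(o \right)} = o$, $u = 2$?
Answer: $6640 + i \sqrt{6166} \approx 6640.0 + 78.524 i$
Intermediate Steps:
$A{\left(V \right)} = 2 V^{4}$ ($A{\left(V \right)} = V V 2 V V = V^{2} \cdot 2 V^{2} = 2 V^{2} V^{2} = 2 V^{4}$)
$\left(5390 + A{\left(p{\left(5 \right)} \right)}\right) + \sqrt{16594 - 22760} = \left(5390 + 2 \cdot 5^{4}\right) + \sqrt{16594 - 22760} = \left(5390 + 2 \cdot 625\right) + \sqrt{-6166} = \left(5390 + 1250\right) + i \sqrt{6166} = 6640 + i \sqrt{6166}$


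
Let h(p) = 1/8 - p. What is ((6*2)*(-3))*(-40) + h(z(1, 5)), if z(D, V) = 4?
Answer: 11489/8 ≈ 1436.1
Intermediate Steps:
h(p) = ⅛ - p
((6*2)*(-3))*(-40) + h(z(1, 5)) = ((6*2)*(-3))*(-40) + (⅛ - 1*4) = (12*(-3))*(-40) + (⅛ - 4) = -36*(-40) - 31/8 = 1440 - 31/8 = 11489/8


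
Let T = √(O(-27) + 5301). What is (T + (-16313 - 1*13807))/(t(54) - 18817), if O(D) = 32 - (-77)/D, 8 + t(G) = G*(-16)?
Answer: 10040/6563 - √431742/177201 ≈ 1.5261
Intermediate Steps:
t(G) = -8 - 16*G (t(G) = -8 + G*(-16) = -8 - 16*G)
O(D) = 32 + 77/D
T = √431742/9 (T = √((32 + 77/(-27)) + 5301) = √((32 + 77*(-1/27)) + 5301) = √((32 - 77/27) + 5301) = √(787/27 + 5301) = √(143914/27) = √431742/9 ≈ 73.008)
(T + (-16313 - 1*13807))/(t(54) - 18817) = (√431742/9 + (-16313 - 1*13807))/((-8 - 16*54) - 18817) = (√431742/9 + (-16313 - 13807))/((-8 - 864) - 18817) = (√431742/9 - 30120)/(-872 - 18817) = (-30120 + √431742/9)/(-19689) = (-30120 + √431742/9)*(-1/19689) = 10040/6563 - √431742/177201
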